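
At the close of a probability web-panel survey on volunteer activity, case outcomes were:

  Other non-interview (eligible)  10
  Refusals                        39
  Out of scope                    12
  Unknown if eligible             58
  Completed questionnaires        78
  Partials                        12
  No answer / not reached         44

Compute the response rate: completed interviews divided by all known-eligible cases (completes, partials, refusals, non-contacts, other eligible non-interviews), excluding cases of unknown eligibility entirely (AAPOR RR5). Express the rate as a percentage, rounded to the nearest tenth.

42.6%

Numerator → 78
Base → 78 + 12 + 39 + 44 + 10 = 183
RR5 = 78 / 183 = 0.4262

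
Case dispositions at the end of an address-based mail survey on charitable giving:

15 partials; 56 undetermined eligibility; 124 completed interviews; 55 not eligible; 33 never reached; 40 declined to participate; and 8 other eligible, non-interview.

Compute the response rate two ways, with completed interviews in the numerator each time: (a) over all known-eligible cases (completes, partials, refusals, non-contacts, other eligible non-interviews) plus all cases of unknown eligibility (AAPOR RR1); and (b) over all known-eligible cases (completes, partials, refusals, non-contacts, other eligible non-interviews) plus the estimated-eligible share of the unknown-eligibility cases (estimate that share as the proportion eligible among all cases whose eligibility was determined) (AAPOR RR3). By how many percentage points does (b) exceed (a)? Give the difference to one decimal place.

1.9

Num: 124
Denominator: 124 + 15 + 40 + 33 + 8 + 56 = 276
RR1 = 124 / 276 = 0.4493
Eligible (known): 124 + 15 + 40 + 33 + 8 = 220
e = 220 / (220 + 55) = 220 / 275 = 0.8000
Estimated eligible among unknowns: 0.8000 × 56 = 44.80
Denominator: 220 + 44.80 = 264.80
RR3 = 124 / 264.80 = 0.4683
Difference = 46.83 − 44.93 = 1.90 percentage points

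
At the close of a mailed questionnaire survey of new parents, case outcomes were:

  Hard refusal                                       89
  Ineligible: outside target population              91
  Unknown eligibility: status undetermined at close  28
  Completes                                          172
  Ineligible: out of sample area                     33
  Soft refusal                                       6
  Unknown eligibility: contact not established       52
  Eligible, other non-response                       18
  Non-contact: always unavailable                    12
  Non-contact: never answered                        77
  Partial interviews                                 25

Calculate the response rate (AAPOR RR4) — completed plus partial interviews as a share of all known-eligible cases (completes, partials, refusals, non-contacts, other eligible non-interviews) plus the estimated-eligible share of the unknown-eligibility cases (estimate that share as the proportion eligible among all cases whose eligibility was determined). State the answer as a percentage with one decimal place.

Refusals = 89 + 6 = 95
No answer / not reached = 77 + 12 = 89
Unknown if eligible = 52 + 28 = 80
Not eligible = 91 + 33 = 124
Numerator: 172 + 25 = 197
Known eligible: 172 + 25 + 95 + 89 + 18 = 399
e = 399 / (399 + 124) = 399 / 523 = 0.7629
Estimated eligible among unknowns: 0.7629 × 80 = 61.03
Denom: 399 + 61.03 = 460.03
RR4 = 197 / 460.03 = 0.4282

42.8%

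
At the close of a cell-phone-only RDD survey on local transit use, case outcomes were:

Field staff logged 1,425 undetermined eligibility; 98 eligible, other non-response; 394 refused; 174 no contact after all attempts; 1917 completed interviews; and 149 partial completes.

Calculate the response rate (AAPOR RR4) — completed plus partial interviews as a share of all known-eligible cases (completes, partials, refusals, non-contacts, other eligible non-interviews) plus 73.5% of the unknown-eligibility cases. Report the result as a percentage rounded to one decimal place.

Top = 1917 + 149 = 2066
Eligible (known) = 1917 + 149 + 394 + 174 + 98 = 2732
Estimated eligible among unknowns = 0.7350 × 1425 = 1047.38
Base = 2732 + 1047.38 = 3779.38
RR4 = 2066 / 3779.38 = 0.5467

54.7%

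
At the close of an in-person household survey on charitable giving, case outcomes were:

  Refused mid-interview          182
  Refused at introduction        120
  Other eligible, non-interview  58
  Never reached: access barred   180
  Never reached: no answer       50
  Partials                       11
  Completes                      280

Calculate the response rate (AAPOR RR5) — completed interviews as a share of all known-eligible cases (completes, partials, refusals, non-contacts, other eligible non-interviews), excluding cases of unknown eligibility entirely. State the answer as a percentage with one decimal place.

31.8%

Refusals = 120 + 182 = 302
Never reached = 50 + 180 = 230
Top: 280
Denom: 280 + 11 + 302 + 230 + 58 = 881
RR5 = 280 / 881 = 0.3178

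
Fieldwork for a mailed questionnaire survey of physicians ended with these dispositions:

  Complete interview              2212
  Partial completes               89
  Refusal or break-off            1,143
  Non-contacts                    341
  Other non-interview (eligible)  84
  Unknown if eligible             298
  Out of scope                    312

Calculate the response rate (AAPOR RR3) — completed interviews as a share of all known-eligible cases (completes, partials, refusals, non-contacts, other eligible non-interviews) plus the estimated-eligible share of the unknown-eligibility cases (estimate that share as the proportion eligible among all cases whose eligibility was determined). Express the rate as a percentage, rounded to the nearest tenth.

Num → 2212
Determined eligible → 2212 + 89 + 1143 + 341 + 84 = 3869
e = 3869 / (3869 + 312) = 3869 / 4181 = 0.9254
e × U → 0.9254 × 298 = 275.77
Denom → 3869 + 275.77 = 4144.77
RR3 = 2212 / 4144.77 = 0.5337

53.4%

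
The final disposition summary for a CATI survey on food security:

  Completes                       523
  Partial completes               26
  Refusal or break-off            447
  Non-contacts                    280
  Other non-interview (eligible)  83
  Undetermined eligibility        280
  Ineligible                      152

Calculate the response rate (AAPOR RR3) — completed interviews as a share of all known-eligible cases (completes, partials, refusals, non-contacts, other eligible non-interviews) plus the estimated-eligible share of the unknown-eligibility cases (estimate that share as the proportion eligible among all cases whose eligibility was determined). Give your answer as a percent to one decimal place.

32.5%

Top → 523
Eligible (known) → 523 + 26 + 447 + 280 + 83 = 1359
e = 1359 / (1359 + 152) = 1359 / 1511 = 0.8994
Eligible share of unknowns → 0.8994 × 280 = 251.83
Base → 1359 + 251.83 = 1610.83
RR3 = 523 / 1610.83 = 0.3247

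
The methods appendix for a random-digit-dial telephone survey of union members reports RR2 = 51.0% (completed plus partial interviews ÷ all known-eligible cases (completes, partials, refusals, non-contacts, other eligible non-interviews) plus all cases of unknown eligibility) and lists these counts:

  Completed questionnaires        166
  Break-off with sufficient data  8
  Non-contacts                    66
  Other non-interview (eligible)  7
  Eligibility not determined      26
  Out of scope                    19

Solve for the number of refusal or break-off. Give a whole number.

Num → 166 + 8 = 174
RR2 = 174 / D = 0.510
D = 174 / 0.510 = 341.2
Rest of base = 273
refusal or break-off = 341.2 − 273 ≈ 68

68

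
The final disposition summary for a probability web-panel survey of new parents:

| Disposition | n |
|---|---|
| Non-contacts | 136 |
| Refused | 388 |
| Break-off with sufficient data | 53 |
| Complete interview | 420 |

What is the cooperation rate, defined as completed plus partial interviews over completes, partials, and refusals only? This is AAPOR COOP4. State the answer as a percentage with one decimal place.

Num → 420 + 53 = 473
Denominator → 420 + 53 + 388 = 861
COOP4 = 473 / 861 = 0.5494

54.9%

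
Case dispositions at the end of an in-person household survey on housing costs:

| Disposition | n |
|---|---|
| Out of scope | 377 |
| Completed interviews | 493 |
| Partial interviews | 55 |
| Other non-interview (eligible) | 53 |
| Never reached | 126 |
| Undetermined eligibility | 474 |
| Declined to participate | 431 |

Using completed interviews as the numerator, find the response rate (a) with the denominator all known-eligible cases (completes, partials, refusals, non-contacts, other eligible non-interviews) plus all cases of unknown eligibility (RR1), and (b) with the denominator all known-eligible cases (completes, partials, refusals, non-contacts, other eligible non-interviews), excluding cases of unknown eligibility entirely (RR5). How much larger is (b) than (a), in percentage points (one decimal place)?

12.4

Num: 493
Denominator: 493 + 55 + 431 + 126 + 53 + 474 = 1632
RR1 = 493 / 1632 = 0.3021
Denominator: 493 + 55 + 431 + 126 + 53 = 1158
RR5 = 493 / 1158 = 0.4257
Difference = 42.57 − 30.21 = 12.36 percentage points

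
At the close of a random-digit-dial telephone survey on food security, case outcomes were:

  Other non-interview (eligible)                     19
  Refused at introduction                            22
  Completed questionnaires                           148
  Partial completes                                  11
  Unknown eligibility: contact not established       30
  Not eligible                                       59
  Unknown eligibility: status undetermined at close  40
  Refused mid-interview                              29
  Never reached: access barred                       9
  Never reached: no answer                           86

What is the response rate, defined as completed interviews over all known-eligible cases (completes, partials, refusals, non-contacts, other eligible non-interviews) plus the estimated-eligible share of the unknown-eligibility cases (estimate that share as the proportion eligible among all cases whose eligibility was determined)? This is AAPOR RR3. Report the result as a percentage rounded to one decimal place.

38.6%

Refusal or break-off = 22 + 29 = 51
No answer / not reached = 86 + 9 = 95
Unknown if eligible = 30 + 40 = 70
Top = 148
Known eligible = 148 + 11 + 51 + 95 + 19 = 324
e = 324 / (324 + 59) = 324 / 383 = 0.8460
Eligible share of unknowns = 0.8460 × 70 = 59.22
Denom = 324 + 59.22 = 383.22
RR3 = 148 / 383.22 = 0.3862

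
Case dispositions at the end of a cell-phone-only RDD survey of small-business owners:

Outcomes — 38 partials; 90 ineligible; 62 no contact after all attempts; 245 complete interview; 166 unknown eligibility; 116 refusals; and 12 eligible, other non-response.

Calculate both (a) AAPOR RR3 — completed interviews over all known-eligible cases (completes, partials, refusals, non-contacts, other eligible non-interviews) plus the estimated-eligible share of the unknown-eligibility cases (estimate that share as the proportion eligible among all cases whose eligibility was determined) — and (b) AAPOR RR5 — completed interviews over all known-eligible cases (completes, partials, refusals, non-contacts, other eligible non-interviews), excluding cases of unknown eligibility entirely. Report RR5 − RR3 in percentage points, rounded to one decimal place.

11.8

Numerator: 245
Known eligible: 245 + 38 + 116 + 62 + 12 = 473
e = 473 / (473 + 90) = 473 / 563 = 0.8401
Eligible share of unknowns: 0.8401 × 166 = 139.46
Base: 473 + 139.46 = 612.46
RR3 = 245 / 612.46 = 0.4000
Base: 245 + 38 + 116 + 62 + 12 = 473
RR5 = 245 / 473 = 0.5180
Difference = 51.80 − 40.00 = 11.80 percentage points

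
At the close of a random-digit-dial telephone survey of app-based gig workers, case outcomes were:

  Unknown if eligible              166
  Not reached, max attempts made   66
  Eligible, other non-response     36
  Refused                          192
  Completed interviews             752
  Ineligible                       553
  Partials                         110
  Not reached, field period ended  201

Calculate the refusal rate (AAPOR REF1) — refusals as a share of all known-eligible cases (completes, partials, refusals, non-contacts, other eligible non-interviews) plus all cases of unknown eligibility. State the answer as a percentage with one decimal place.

No answer / not reached = 201 + 66 = 267
Numerator: 192
Denom: 752 + 110 + 192 + 267 + 36 + 166 = 1523
REF1 = 192 / 1523 = 0.1261

12.6%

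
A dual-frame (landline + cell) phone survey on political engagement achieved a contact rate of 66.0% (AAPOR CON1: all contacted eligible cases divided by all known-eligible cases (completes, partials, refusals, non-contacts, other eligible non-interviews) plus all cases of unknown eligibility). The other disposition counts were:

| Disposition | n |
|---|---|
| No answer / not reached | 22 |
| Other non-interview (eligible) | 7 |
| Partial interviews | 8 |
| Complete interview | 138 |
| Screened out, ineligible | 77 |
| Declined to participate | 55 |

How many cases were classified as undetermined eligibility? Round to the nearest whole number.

85

Numerator → 138 + 8 + 55 + 7 = 208
CON1 = 208 / D = 0.660
D = 208 / 0.660 = 315.2
Rest of base = 230
undetermined eligibility = 315.2 − 230 ≈ 85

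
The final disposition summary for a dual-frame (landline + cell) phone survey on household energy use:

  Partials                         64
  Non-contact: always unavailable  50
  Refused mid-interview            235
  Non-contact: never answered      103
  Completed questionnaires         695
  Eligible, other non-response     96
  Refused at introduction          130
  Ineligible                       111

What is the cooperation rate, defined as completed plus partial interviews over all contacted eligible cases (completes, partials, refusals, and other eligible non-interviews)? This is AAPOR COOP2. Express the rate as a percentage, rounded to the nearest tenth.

Declined to participate = 130 + 235 = 365
Never reached = 103 + 50 = 153
Top = 695 + 64 = 759
Base = 695 + 64 + 365 + 96 = 1220
COOP2 = 759 / 1220 = 0.6221

62.2%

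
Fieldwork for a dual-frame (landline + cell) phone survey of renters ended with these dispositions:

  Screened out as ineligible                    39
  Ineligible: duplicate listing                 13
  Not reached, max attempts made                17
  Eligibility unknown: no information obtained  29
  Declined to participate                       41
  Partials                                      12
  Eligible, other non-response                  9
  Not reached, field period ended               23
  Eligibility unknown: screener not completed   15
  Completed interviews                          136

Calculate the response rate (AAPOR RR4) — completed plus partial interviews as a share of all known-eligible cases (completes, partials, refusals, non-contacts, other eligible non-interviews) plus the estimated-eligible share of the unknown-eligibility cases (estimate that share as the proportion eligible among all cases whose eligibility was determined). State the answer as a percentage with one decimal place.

54.0%

No answer / not reached = 23 + 17 = 40
Eligibility not determined = 15 + 29 = 44
Out of scope = 39 + 13 = 52
Num = 136 + 12 = 148
Eligible (known) = 136 + 12 + 41 + 40 + 9 = 238
e = 238 / (238 + 52) = 238 / 290 = 0.8207
e × U = 0.8207 × 44 = 36.11
Denom = 238 + 36.11 = 274.11
RR4 = 148 / 274.11 = 0.5399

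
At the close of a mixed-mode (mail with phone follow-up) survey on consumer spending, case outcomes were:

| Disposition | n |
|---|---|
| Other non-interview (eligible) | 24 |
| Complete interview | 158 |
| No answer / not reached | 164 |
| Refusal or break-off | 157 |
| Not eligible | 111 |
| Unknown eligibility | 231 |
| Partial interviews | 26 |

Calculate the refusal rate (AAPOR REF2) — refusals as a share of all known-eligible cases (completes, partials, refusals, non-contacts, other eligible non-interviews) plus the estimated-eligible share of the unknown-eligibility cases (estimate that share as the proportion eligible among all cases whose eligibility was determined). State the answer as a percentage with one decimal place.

Num: 157
Known eligible: 158 + 26 + 157 + 164 + 24 = 529
e = 529 / (529 + 111) = 529 / 640 = 0.8266
Estimated eligible among unknowns: 0.8266 × 231 = 190.94
Base: 529 + 190.94 = 719.94
REF2 = 157 / 719.94 = 0.2181

21.8%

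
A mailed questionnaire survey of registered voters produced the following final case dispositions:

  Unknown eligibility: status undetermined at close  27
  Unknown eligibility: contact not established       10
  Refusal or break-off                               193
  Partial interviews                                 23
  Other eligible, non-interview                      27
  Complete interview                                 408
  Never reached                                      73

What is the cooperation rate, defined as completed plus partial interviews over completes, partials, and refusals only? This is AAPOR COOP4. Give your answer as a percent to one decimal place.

69.1%

Unknown if eligible = 10 + 27 = 37
Top → 408 + 23 = 431
Denominator → 408 + 23 + 193 = 624
COOP4 = 431 / 624 = 0.6907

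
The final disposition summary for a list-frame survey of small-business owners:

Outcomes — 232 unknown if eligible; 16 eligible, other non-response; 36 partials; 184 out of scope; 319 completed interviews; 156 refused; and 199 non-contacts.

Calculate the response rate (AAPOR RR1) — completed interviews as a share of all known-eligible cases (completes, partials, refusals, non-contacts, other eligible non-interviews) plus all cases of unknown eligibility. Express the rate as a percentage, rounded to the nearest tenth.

33.3%

Num → 319
Denominator → 319 + 36 + 156 + 199 + 16 + 232 = 958
RR1 = 319 / 958 = 0.3330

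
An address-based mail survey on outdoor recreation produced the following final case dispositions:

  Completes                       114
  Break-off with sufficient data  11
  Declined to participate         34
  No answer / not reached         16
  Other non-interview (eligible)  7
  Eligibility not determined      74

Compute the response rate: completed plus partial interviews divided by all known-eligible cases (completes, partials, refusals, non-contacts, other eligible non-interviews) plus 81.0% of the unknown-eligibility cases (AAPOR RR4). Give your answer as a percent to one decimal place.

51.7%

Numerator: 114 + 11 = 125
Known eligible: 114 + 11 + 34 + 16 + 7 = 182
e × U: 0.8100 × 74 = 59.94
Base: 182 + 59.94 = 241.94
RR4 = 125 / 241.94 = 0.5167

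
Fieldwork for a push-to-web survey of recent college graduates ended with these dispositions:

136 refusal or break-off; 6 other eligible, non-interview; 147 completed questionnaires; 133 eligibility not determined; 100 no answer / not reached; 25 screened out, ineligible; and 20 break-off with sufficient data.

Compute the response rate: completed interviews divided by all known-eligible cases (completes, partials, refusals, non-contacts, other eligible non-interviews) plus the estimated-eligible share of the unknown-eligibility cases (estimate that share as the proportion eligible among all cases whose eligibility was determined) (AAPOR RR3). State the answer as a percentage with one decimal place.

27.5%

Numerator = 147
Eligible (known) = 147 + 20 + 136 + 100 + 6 = 409
e = 409 / (409 + 25) = 409 / 434 = 0.9424
Estimated eligible among unknowns = 0.9424 × 133 = 125.34
Denom = 409 + 125.34 = 534.34
RR3 = 147 / 534.34 = 0.2751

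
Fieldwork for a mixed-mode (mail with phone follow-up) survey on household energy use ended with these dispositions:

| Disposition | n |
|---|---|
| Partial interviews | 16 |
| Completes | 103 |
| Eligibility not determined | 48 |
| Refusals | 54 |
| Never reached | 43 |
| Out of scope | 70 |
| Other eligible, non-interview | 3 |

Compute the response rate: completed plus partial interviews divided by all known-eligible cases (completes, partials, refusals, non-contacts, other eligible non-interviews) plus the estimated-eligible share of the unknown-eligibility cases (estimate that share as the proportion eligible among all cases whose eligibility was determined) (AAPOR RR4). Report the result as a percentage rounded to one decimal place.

46.6%

Numerator → 103 + 16 = 119
Known eligible → 103 + 16 + 54 + 43 + 3 = 219
e = 219 / (219 + 70) = 219 / 289 = 0.7578
Estimated eligible among unknowns → 0.7578 × 48 = 36.37
Base → 219 + 36.37 = 255.37
RR4 = 119 / 255.37 = 0.4660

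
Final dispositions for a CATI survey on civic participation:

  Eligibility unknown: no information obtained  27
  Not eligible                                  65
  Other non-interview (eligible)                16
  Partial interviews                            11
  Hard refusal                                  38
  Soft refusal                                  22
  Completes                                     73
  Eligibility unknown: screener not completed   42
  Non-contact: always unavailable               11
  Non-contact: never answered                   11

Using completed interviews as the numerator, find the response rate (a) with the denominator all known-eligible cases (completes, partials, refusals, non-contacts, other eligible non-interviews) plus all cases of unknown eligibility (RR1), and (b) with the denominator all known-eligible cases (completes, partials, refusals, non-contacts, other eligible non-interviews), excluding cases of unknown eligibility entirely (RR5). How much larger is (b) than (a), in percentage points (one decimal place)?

Refused = 38 + 22 = 60
Never reached = 11 + 11 = 22
Undetermined eligibility = 42 + 27 = 69
Num = 73
Base = 73 + 11 + 60 + 22 + 16 + 69 = 251
RR1 = 73 / 251 = 0.2908
Base = 73 + 11 + 60 + 22 + 16 = 182
RR5 = 73 / 182 = 0.4011
Difference = 40.11 − 29.08 = 11.03 percentage points

11.0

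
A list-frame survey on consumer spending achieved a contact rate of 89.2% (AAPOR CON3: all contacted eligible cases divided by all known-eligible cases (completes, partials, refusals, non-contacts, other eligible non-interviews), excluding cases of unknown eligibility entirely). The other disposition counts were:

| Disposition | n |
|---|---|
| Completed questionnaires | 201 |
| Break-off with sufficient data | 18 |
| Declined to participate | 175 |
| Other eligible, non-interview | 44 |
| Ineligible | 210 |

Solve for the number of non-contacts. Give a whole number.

Num → 201 + 18 + 175 + 44 = 438
CON3 = 438 / D = 0.892
D = 438 / 0.892 = 491.0
Rest of base = 438
non-contacts = 491.0 − 438 ≈ 53

53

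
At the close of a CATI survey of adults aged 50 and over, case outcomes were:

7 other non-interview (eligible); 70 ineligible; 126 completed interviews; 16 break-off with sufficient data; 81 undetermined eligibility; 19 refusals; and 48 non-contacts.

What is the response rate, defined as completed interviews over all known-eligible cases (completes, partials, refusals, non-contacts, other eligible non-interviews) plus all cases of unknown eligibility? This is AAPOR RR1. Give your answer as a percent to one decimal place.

42.4%

Top = 126
Denominator = 126 + 16 + 19 + 48 + 7 + 81 = 297
RR1 = 126 / 297 = 0.4242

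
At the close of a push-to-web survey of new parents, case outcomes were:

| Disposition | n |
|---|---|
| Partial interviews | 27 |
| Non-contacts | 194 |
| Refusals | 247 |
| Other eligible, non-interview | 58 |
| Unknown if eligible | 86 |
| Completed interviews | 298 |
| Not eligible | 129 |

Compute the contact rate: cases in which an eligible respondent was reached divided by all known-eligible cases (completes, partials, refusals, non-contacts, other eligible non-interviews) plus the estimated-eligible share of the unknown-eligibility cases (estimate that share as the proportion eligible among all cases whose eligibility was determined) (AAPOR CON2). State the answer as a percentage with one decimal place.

70.1%

Top: 298 + 27 + 247 + 58 = 630
Known eligible: 298 + 27 + 247 + 194 + 58 = 824
e = 824 / (824 + 129) = 824 / 953 = 0.8646
e × U: 0.8646 × 86 = 74.36
Denom: 824 + 74.36 = 898.36
CON2 = 630 / 898.36 = 0.7013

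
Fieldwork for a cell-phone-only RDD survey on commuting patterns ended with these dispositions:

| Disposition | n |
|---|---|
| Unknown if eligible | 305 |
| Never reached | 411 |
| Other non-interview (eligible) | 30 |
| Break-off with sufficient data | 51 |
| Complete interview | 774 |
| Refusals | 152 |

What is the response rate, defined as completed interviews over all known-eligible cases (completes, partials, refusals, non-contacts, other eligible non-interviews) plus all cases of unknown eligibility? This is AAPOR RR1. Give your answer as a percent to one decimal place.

Num = 774
Base = 774 + 51 + 152 + 411 + 30 + 305 = 1723
RR1 = 774 / 1723 = 0.4492

44.9%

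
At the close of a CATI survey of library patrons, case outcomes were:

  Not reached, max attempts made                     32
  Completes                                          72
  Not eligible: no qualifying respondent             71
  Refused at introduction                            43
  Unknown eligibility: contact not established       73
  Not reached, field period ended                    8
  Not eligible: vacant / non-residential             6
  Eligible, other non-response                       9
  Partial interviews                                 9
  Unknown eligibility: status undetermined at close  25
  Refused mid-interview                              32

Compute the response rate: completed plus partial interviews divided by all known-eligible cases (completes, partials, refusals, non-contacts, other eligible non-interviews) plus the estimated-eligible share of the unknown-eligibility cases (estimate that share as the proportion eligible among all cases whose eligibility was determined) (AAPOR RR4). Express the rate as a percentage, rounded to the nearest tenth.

29.3%

Declined to participate = 43 + 32 = 75
No contact after all attempts = 8 + 32 = 40
Eligibility not determined = 73 + 25 = 98
Out of scope = 71 + 6 = 77
Num: 72 + 9 = 81
Known eligible: 72 + 9 + 75 + 40 + 9 = 205
e = 205 / (205 + 77) = 205 / 282 = 0.7270
Eligible share of unknowns: 0.7270 × 98 = 71.25
Denom: 205 + 71.25 = 276.25
RR4 = 81 / 276.25 = 0.2932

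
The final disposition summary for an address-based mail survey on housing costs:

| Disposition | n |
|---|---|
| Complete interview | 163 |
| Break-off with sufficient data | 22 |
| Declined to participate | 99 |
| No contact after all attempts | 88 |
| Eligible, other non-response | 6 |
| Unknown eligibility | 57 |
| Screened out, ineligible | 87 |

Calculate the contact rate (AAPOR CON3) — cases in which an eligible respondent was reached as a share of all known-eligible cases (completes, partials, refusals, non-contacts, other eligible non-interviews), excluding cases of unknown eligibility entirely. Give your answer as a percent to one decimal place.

76.7%

Top: 163 + 22 + 99 + 6 = 290
Base: 163 + 22 + 99 + 88 + 6 = 378
CON3 = 290 / 378 = 0.7672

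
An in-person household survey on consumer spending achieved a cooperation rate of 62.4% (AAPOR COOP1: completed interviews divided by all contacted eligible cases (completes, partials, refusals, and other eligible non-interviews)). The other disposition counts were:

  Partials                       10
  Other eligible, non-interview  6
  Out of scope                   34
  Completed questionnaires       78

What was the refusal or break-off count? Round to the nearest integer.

31

COOP1 = 78 / D = 0.624
D = 78 / 0.624 = 125.0
Rest of base = 94
refusal or break-off = 125.0 − 94 ≈ 31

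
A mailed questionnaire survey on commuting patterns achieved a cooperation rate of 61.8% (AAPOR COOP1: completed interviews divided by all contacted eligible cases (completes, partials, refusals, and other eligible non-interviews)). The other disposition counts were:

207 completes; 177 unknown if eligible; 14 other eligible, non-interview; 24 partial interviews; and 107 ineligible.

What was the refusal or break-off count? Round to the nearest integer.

90

COOP1 = 207 / D = 0.618
D = 207 / 0.618 = 335.0
Other denominator terms total 245
refusal or break-off = 335.0 − 245 ≈ 90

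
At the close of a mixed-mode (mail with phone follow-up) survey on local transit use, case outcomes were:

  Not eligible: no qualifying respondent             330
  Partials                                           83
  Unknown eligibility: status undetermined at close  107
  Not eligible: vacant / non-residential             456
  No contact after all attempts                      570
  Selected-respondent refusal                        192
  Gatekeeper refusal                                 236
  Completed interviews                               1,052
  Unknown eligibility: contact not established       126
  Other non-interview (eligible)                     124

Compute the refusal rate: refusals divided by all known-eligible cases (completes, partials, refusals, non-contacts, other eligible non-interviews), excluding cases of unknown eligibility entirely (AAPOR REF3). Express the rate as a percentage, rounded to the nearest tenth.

Refusals = 236 + 192 = 428
Unknown eligibility = 126 + 107 = 233
Not eligible = 330 + 456 = 786
Num = 428
Denominator = 1052 + 83 + 428 + 570 + 124 = 2257
REF3 = 428 / 2257 = 0.1896

19.0%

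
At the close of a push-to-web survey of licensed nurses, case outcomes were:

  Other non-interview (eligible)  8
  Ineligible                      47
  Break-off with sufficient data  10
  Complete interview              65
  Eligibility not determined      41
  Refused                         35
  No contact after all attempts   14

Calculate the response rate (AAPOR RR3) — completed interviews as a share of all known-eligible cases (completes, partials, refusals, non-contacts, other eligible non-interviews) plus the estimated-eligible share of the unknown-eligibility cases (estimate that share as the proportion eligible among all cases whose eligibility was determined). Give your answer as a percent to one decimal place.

40.1%

Numerator: 65
Eligible (known): 65 + 10 + 35 + 14 + 8 = 132
e = 132 / (132 + 47) = 132 / 179 = 0.7374
e × U: 0.7374 × 41 = 30.23
Base: 132 + 30.23 = 162.23
RR3 = 65 / 162.23 = 0.4007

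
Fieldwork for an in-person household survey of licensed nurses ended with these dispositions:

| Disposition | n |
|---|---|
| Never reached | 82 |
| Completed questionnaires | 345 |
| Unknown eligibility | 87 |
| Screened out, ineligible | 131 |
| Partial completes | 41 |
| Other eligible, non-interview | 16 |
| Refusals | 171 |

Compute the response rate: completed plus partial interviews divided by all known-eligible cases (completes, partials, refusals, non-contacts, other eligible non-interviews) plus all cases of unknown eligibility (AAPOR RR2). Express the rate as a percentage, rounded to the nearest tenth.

Num → 345 + 41 = 386
Denominator → 345 + 41 + 171 + 82 + 16 + 87 = 742
RR2 = 386 / 742 = 0.5202

52.0%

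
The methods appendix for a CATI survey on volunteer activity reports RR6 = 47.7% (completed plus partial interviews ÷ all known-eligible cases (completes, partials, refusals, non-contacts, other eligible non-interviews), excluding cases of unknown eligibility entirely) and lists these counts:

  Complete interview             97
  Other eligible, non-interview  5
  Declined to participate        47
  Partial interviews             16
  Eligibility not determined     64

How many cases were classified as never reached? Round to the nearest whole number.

72

Top = 97 + 16 = 113
RR6 = 113 / D = 0.477
D = 113 / 0.477 = 236.9
Remaining denominator categories sum to 165
never reached = 236.9 − 165 ≈ 72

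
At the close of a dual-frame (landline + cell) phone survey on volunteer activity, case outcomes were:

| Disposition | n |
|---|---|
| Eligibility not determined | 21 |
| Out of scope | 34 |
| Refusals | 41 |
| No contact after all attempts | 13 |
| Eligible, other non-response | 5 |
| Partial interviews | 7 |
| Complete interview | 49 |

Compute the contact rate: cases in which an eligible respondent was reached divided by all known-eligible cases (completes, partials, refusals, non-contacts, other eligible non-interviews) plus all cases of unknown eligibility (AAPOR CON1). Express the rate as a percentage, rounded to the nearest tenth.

75.0%

Num → 49 + 7 + 41 + 5 = 102
Base → 49 + 7 + 41 + 13 + 5 + 21 = 136
CON1 = 102 / 136 = 0.7500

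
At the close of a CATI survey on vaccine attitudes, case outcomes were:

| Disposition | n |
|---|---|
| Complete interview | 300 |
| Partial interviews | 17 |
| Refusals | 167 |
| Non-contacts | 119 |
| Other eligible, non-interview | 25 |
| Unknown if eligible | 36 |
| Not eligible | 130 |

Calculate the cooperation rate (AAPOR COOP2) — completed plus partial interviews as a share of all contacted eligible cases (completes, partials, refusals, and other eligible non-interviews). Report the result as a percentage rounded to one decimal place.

62.3%

Num: 300 + 17 = 317
Base: 300 + 17 + 167 + 25 = 509
COOP2 = 317 / 509 = 0.6228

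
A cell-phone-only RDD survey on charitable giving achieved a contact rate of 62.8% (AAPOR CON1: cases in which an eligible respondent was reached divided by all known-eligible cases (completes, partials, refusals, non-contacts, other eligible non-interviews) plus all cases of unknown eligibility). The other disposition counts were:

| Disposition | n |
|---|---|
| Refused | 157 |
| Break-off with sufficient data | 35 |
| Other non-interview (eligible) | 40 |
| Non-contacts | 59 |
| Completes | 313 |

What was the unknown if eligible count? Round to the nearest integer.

Numerator: 313 + 35 + 157 + 40 = 545
CON1 = 545 / D = 0.628
D = 545 / 0.628 = 867.8
Other denominator terms total 604
unknown if eligible = 867.8 − 604 ≈ 264

264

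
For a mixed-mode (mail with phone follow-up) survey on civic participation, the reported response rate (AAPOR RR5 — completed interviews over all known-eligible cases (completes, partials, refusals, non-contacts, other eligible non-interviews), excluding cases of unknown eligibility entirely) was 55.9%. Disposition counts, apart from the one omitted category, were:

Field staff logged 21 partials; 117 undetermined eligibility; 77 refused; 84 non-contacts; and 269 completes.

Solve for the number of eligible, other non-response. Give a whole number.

RR5 = 269 / D = 0.559
D = 269 / 0.559 = 481.2
Other denominator terms total 451
eligible, other non-response = 481.2 − 451 ≈ 30

30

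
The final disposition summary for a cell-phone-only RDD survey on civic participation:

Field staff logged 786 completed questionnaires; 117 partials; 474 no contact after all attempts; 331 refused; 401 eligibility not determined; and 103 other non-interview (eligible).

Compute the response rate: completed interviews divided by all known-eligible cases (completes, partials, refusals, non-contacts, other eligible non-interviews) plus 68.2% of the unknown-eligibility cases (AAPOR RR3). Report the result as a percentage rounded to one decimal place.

37.7%

Num = 786
Determined eligible = 786 + 117 + 331 + 474 + 103 = 1811
Estimated eligible among unknowns = 0.6820 × 401 = 273.48
Denominator = 1811 + 273.48 = 2084.48
RR3 = 786 / 2084.48 = 0.3771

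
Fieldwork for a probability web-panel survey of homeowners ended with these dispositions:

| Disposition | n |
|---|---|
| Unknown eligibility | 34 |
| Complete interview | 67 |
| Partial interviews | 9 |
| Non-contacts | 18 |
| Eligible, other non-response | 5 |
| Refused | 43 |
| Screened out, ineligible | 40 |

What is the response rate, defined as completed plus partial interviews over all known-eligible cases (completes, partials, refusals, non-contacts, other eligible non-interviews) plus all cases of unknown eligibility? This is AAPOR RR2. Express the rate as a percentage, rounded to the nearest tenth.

Top: 67 + 9 = 76
Denom: 67 + 9 + 43 + 18 + 5 + 34 = 176
RR2 = 76 / 176 = 0.4318

43.2%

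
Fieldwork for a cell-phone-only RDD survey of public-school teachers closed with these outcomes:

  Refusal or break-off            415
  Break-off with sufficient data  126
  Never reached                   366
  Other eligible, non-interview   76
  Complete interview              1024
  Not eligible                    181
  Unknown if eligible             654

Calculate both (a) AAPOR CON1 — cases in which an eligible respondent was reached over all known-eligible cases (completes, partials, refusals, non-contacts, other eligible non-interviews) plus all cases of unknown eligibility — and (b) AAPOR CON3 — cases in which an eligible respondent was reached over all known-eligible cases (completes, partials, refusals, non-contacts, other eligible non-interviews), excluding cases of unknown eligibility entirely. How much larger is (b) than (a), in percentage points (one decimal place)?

Num = 1024 + 126 + 415 + 76 = 1641
Base = 1024 + 126 + 415 + 366 + 76 + 654 = 2661
CON1 = 1641 / 2661 = 0.6167
Base = 1024 + 126 + 415 + 366 + 76 = 2007
CON3 = 1641 / 2007 = 0.8176
Difference = 81.76 − 61.67 = 20.09 percentage points

20.1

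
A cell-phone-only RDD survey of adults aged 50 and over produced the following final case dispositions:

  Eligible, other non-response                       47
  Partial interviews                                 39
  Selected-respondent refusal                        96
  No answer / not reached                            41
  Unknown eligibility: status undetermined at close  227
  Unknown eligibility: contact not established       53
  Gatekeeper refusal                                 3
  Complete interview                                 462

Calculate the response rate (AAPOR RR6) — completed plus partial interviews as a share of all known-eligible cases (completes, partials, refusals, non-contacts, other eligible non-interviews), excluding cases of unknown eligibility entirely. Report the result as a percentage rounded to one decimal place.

Refused = 3 + 96 = 99
Unknown eligibility = 53 + 227 = 280
Top: 462 + 39 = 501
Denom: 462 + 39 + 99 + 41 + 47 = 688
RR6 = 501 / 688 = 0.7282

72.8%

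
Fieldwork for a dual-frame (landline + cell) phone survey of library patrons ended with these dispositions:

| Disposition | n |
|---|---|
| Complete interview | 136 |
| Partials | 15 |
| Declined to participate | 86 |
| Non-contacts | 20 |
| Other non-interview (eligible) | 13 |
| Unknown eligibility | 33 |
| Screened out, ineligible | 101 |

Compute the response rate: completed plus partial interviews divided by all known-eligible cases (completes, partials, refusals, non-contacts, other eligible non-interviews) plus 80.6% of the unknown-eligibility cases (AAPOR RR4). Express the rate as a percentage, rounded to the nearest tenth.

50.9%

Top: 136 + 15 = 151
Known eligible: 136 + 15 + 86 + 20 + 13 = 270
e × U: 0.8060 × 33 = 26.60
Base: 270 + 26.60 = 296.60
RR4 = 151 / 296.60 = 0.5091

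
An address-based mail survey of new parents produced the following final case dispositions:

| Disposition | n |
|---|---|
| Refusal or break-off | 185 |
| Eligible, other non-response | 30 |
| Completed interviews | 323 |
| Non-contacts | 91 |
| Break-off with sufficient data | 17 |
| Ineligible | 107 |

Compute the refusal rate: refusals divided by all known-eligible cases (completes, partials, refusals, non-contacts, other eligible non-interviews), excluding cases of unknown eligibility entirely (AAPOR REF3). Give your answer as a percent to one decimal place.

Numerator → 185
Base → 323 + 17 + 185 + 91 + 30 = 646
REF3 = 185 / 646 = 0.2864

28.6%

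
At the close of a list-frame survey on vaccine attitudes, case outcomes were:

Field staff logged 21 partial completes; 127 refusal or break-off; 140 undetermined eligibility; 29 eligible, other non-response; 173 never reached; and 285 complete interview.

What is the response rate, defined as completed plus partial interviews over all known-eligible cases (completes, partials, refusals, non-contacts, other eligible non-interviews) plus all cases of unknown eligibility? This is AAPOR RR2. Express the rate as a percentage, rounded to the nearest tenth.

Top = 285 + 21 = 306
Base = 285 + 21 + 127 + 173 + 29 + 140 = 775
RR2 = 306 / 775 = 0.3948

39.5%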